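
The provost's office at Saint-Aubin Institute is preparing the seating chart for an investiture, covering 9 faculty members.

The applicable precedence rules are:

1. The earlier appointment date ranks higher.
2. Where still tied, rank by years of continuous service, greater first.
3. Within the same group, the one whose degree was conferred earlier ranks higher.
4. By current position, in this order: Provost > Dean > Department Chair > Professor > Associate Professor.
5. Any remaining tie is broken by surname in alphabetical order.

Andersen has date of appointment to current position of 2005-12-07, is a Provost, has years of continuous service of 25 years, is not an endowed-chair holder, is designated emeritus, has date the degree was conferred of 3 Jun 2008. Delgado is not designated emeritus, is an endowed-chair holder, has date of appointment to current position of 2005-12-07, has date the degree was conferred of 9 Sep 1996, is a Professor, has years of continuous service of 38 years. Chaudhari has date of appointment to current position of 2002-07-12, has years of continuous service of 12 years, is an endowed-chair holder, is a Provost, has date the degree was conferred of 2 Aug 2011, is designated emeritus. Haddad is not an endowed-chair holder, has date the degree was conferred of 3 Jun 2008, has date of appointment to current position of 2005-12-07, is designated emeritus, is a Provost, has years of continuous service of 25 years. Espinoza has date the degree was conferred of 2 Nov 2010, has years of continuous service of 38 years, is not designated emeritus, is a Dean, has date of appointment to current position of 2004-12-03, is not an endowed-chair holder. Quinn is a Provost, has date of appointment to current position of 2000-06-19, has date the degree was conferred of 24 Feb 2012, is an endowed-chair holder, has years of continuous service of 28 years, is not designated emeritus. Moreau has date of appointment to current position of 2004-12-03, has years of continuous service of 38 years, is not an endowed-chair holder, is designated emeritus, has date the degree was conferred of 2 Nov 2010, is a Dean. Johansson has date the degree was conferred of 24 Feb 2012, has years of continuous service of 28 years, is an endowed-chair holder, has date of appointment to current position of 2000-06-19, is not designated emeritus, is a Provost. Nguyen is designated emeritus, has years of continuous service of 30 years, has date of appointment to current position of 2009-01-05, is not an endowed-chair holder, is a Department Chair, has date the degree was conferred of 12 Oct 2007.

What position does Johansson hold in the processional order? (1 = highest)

1

By date of appointment to current position (earlier first): Johansson and Quinn (both 2000-06-19); then Chaudhari (2002-07-12); then Espinoza and Moreau (both 2004-12-03); then Delgado, Andersen and Haddad (each 2005-12-07); then Nguyen (2009-01-05).
Johansson and Quinn both have years of continuous service 28 years, so the next rule applies.
Johansson and Quinn both have date the degree was conferred 24 Feb 2012, so the next rule applies.
Johansson and Quinn are each Provost, so the next rule applies.
Among Johansson and Quinn, alphabetically by surname: Johansson before Quinn.
Espinoza and Moreau both have years of continuous service 38 years, so the next rule applies.
Espinoza and Moreau both have date the degree was conferred 2 Nov 2010, so the next rule applies.
Espinoza and Moreau are each Dean, so the next rule applies.
Among Espinoza and Moreau, alphabetically by surname: Espinoza before Moreau.
Among Delgado, Andersen and Haddad, by years of continuous service (higher first): Delgado (38 years) before Andersen and Haddad (25 years).
Andersen and Haddad both have date the degree was conferred 3 Jun 2008, so the next rule applies.
Andersen and Haddad are each Provost, so the next rule applies.
Among Andersen and Haddad, alphabetically by surname: Andersen before Haddad.
Order: Johansson, Quinn, Chaudhari, Espinoza, Moreau, Delgado, Andersen, Haddad, Nguyen. So position 1.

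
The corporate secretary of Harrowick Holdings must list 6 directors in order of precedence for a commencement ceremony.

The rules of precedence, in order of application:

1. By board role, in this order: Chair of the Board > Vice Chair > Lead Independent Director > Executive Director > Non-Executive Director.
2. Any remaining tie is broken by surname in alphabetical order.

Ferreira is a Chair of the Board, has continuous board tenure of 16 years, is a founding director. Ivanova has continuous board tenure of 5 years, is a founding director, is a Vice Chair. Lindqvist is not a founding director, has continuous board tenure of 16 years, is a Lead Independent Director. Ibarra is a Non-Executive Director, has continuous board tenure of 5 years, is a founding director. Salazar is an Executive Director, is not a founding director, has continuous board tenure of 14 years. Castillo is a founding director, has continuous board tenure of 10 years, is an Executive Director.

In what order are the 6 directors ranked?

Ferreira, Ivanova, Lindqvist, Castillo, Salazar, Ibarra

By board role: Ferreira (Chair of the Board); then Ivanova (Vice Chair); then Lindqvist (Lead Independent Director); then Castillo and Salazar (Executive Director); then Ibarra (Non-Executive Director).
Among Castillo and Salazar, alphabetically by surname: Castillo before Salazar.
Full order: Ferreira, Ivanova, Lindqvist, Castillo, Salazar, Ibarra.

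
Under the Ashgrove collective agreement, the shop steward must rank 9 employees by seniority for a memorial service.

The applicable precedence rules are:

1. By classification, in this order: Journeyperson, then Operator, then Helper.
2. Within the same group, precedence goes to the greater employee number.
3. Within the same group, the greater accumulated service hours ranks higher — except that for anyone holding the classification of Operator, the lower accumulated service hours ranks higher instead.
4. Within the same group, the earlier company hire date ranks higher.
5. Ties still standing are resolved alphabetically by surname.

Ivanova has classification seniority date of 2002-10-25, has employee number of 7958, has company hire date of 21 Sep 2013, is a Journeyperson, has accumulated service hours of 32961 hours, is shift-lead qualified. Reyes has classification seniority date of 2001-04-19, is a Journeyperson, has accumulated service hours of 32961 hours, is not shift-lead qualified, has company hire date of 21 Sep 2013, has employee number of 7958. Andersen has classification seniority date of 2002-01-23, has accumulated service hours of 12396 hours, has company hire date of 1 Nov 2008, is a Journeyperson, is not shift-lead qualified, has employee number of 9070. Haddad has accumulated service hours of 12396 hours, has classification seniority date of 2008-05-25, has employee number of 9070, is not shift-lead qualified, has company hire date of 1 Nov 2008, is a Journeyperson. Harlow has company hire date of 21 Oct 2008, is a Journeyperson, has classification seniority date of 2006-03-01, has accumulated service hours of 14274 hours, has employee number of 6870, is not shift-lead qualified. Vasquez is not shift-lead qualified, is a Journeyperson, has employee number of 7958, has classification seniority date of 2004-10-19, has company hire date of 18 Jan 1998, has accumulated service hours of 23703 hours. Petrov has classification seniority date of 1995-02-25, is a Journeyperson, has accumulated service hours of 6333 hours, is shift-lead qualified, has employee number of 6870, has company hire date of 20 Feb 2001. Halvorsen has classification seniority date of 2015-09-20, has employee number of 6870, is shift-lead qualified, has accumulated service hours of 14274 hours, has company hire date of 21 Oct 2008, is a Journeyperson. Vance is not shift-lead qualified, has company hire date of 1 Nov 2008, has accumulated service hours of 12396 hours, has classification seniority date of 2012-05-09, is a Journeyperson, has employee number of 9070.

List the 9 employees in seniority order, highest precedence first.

By classification: Andersen, Haddad, Vance, Ivanova, Reyes, Vasquez, Halvorsen, Harlow and Petrov (Journeyperson).
Among Andersen, Haddad, Vance, Ivanova, Reyes, Vasquez, Halvorsen, Harlow and Petrov, by employee number (higher first): Andersen, Haddad and Vance (9070) before Ivanova, Reyes and Vasquez (7958) before Halvorsen, Harlow and Petrov (6870).
Andersen, Haddad and Vance all have accumulated service hours 12396 hours, so the next rule applies.
Andersen, Haddad and Vance all have company hire date 1 Nov 2008, so the next rule applies.
Among Andersen, Haddad and Vance, alphabetically by surname: Andersen before Haddad before Vance.
Among Ivanova, Reyes and Vasquez, by accumulated service hours (higher first): Ivanova and Reyes (32961 hours) before Vasquez (23703 hours).
Ivanova and Reyes both have company hire date 21 Sep 2013, so the next rule applies.
Among Ivanova and Reyes, alphabetically by surname: Ivanova before Reyes.
Among Halvorsen, Harlow and Petrov, by accumulated service hours (higher first): Halvorsen and Harlow (14274 hours) before Petrov (6333 hours).
Halvorsen and Harlow both have company hire date 21 Oct 2008, so the next rule applies.
Among Halvorsen and Harlow, alphabetically by surname: Halvorsen before Harlow.
Full order: Andersen, Haddad, Vance, Ivanova, Reyes, Vasquez, Halvorsen, Harlow, Petrov.

Andersen, Haddad, Vance, Ivanova, Reyes, Vasquez, Halvorsen, Harlow, Petrov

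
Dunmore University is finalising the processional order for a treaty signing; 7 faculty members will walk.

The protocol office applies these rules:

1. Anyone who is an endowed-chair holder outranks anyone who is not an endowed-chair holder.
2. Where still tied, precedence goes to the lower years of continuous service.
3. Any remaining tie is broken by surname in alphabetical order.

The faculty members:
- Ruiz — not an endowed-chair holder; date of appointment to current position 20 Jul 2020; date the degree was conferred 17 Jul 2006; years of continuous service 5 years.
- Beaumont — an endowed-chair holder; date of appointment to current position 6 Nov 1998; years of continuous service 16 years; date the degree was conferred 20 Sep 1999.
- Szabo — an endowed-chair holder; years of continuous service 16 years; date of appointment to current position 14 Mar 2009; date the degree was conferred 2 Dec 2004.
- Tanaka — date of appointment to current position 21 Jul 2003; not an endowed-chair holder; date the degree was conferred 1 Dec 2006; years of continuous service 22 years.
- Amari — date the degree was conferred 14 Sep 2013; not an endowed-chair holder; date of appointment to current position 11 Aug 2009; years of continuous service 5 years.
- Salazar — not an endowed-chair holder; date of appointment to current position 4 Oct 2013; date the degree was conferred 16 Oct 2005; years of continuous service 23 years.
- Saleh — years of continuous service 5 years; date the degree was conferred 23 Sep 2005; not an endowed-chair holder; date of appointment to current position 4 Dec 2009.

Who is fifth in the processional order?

Saleh

By the first rule: Beaumont and Szabo (both an endowed-chair holder); then Amari, Ruiz, Saleh, Tanaka and Salazar (each not an endowed-chair holder).
Beaumont and Szabo both have years of continuous service 16 years, so the next rule applies.
Among Beaumont and Szabo, alphabetically by surname: Beaumont before Szabo.
Among Amari, Ruiz, Saleh, Tanaka and Salazar, by years of continuous service (lower first): Amari, Ruiz and Saleh (5 years) before Tanaka (22 years) before Salazar (23 years).
Among Amari, Ruiz and Saleh, alphabetically by surname: Amari before Ruiz before Saleh.
Order: Beaumont, Szabo, Amari, Ruiz, Saleh, Tanaka, Salazar.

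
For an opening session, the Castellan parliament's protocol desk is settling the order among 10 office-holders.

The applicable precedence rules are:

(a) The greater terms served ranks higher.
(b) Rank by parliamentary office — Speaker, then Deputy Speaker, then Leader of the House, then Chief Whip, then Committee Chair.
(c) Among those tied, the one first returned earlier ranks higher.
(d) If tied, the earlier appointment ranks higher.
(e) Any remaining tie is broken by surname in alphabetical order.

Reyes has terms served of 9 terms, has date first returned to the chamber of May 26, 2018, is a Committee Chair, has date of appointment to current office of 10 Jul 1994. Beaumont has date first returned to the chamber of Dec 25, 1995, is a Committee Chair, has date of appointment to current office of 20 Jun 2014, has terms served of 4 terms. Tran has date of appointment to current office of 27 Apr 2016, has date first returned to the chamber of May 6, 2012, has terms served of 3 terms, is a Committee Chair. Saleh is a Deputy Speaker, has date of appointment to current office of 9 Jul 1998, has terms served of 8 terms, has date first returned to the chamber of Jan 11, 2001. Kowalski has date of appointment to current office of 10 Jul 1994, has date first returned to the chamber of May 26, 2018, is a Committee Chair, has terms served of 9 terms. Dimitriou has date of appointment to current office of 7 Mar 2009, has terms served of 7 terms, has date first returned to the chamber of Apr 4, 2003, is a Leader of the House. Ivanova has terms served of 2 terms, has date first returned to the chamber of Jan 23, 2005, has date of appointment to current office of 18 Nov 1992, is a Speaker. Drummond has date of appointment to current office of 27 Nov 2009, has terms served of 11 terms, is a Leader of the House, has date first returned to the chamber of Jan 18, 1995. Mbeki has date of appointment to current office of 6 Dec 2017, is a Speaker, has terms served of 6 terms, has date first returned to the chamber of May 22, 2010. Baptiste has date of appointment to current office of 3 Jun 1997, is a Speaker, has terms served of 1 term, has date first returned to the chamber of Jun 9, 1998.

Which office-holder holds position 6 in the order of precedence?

Mbeki

By terms served (higher first): Drummond (11 terms); then Kowalski and Reyes (both 9 terms); then Saleh (8 terms); then Dimitriou (7 terms); then Mbeki (6 terms); then Beaumont (4 terms); then Tran (3 terms); then Ivanova (2 terms); then Baptiste (1 term).
Kowalski and Reyes are each Committee Chair, so the next rule applies.
Kowalski and Reyes both have date first returned to the chamber May 26, 2018, so the next rule applies.
Kowalski and Reyes both have date of appointment to current office 10 Jul 1994, so the next rule applies.
Among Kowalski and Reyes, alphabetically by surname: Kowalski before Reyes.
Order: Drummond, Kowalski, Reyes, Saleh, Dimitriou, Mbeki, Beaumont, Tran, Ivanova, Baptiste.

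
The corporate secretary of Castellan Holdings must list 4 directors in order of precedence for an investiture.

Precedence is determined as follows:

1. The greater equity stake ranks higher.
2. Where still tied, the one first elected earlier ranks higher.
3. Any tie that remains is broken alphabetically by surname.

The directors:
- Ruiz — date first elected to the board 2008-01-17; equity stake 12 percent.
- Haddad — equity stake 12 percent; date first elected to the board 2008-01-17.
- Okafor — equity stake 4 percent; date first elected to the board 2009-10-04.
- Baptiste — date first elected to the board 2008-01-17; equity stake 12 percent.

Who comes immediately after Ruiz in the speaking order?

Okafor

By equity stake (higher first): Baptiste, Haddad and Ruiz (each 12 percent); then Okafor (4 percent).
Baptiste, Haddad and Ruiz all have date first elected to the board 2008-01-17, so the next rule applies.
Among Baptiste, Haddad and Ruiz, alphabetically by surname: Baptiste before Haddad before Ruiz.
Order: Baptiste, Haddad, Ruiz, Okafor.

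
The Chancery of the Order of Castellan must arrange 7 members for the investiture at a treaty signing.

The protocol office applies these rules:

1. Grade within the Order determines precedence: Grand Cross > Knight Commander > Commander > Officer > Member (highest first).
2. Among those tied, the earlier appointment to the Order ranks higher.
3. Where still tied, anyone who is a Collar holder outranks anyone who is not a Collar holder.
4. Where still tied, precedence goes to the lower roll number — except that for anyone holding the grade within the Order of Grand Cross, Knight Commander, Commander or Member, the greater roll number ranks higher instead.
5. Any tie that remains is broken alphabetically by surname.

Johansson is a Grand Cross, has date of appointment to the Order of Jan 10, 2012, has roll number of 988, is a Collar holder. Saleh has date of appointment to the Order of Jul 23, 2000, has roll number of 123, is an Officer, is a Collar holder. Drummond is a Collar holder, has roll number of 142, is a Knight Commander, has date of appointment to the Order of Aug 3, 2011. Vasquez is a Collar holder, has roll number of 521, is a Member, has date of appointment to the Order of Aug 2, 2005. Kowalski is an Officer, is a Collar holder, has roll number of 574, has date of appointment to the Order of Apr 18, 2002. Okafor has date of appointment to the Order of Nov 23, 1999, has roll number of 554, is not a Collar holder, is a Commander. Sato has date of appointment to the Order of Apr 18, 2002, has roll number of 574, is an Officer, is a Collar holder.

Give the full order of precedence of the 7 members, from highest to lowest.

Johansson, Drummond, Okafor, Saleh, Kowalski, Sato, Vasquez

By grade within the Order: Johansson (Grand Cross); then Drummond (Knight Commander); then Okafor (Commander); then Saleh, Kowalski and Sato (Officer); then Vasquez (Member).
Among Saleh, Kowalski and Sato, by date of appointment to the Order (earlier first): Saleh (Jul 23, 2000) before Kowalski and Sato (Apr 18, 2002).
Kowalski and Sato are each a Collar holder, so the next rule applies.
Kowalski and Sato both have roll number 574, so the next rule applies.
Among Kowalski and Sato, alphabetically by surname: Kowalski before Sato.
Full order: Johansson, Drummond, Okafor, Saleh, Kowalski, Sato, Vasquez.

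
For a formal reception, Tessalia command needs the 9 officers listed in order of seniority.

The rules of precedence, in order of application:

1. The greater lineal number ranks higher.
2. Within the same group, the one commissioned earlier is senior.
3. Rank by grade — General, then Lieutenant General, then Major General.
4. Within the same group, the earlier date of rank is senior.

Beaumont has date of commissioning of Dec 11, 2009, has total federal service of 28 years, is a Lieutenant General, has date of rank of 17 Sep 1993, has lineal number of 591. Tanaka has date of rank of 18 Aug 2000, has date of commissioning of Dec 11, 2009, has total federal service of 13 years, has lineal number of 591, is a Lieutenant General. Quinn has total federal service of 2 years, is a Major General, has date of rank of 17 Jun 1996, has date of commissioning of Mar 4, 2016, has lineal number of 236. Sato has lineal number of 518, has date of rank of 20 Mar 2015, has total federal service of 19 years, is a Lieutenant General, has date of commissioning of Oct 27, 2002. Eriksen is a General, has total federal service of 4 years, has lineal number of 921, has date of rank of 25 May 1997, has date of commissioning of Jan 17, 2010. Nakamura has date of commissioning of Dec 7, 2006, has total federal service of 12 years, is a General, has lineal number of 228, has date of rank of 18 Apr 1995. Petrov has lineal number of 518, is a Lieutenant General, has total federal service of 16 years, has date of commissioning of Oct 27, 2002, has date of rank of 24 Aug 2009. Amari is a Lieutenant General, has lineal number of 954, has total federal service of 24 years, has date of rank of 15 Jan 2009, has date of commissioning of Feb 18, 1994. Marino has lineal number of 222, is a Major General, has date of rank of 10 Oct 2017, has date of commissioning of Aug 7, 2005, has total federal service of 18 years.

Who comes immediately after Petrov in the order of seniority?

By lineal number (higher first): Amari (954); then Eriksen (921); then Beaumont and Tanaka (both 591); then Petrov and Sato (both 518); then Quinn (236); then Nakamura (228); then Marino (222).
Beaumont and Tanaka both have date of commissioning Dec 11, 2009, so the next rule applies.
Beaumont and Tanaka are each Lieutenant General, so the next rule applies.
Among Beaumont and Tanaka, by date of rank (earlier first): Beaumont (17 Sep 1993) before Tanaka (18 Aug 2000).
Petrov and Sato both have date of commissioning Oct 27, 2002, so the next rule applies.
Petrov and Sato are each Lieutenant General, so the next rule applies.
Among Petrov and Sato, by date of rank (earlier first): Petrov (24 Aug 2009) before Sato (20 Mar 2015).
Order: Amari, Eriksen, Beaumont, Tanaka, Petrov, Sato, Quinn, Nakamura, Marino.

Sato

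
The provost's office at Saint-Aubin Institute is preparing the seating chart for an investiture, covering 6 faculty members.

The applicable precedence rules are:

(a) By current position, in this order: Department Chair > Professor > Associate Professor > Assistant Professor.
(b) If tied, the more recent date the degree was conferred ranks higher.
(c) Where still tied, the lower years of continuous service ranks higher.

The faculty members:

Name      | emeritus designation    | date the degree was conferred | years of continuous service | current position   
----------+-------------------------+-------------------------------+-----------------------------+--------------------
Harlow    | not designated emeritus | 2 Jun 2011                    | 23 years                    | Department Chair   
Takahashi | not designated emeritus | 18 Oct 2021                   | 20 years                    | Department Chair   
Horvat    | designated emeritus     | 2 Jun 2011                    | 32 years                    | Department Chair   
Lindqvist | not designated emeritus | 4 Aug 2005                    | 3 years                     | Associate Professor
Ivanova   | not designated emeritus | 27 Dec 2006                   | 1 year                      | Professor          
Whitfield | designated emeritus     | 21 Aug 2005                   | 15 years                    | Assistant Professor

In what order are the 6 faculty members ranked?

By current position: Takahashi, Harlow and Horvat (Department Chair); then Ivanova (Professor); then Lindqvist (Associate Professor); then Whitfield (Assistant Professor).
Among Takahashi, Harlow and Horvat, by date the degree was conferred (later first): Takahashi (18 Oct 2021) before Harlow and Horvat (2 Jun 2011).
Among Harlow and Horvat, by years of continuous service (lower first): Harlow (23 years) before Horvat (32 years).
Full order: Takahashi, Harlow, Horvat, Ivanova, Lindqvist, Whitfield.

Takahashi, Harlow, Horvat, Ivanova, Lindqvist, Whitfield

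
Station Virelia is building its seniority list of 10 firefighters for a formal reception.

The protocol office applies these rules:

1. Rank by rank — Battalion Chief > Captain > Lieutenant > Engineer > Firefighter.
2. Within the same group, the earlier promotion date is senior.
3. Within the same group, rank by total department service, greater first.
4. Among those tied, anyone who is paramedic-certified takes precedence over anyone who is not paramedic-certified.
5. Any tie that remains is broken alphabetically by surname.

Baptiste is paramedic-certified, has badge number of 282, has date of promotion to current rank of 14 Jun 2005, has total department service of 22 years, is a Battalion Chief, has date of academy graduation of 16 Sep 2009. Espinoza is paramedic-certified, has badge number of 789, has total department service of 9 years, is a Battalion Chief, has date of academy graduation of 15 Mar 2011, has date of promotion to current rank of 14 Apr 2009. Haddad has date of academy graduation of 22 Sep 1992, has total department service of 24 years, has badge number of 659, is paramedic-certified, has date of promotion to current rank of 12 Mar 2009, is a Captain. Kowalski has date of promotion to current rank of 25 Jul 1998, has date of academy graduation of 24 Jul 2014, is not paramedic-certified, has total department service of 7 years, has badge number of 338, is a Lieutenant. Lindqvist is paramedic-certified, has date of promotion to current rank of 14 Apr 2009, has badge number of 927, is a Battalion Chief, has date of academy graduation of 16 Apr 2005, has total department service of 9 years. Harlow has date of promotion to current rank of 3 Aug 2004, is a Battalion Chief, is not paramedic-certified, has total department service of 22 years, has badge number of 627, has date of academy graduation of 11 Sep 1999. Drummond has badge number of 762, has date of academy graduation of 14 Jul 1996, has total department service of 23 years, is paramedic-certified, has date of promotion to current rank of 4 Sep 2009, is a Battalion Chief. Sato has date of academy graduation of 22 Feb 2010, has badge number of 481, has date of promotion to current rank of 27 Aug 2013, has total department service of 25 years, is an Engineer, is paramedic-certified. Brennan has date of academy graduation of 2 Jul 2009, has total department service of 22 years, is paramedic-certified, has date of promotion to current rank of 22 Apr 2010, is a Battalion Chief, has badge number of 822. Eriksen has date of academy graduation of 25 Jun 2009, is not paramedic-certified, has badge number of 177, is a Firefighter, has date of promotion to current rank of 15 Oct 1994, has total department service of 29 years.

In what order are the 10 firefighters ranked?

By rank: Harlow, Baptiste, Espinoza, Lindqvist, Drummond and Brennan (Battalion Chief); then Haddad (Captain); then Kowalski (Lieutenant); then Sato (Engineer); then Eriksen (Firefighter).
Among Harlow, Baptiste, Espinoza, Lindqvist, Drummond and Brennan, by date of promotion to current rank (earlier first): Harlow (3 Aug 2004) before Baptiste (14 Jun 2005) before Espinoza and Lindqvist (14 Apr 2009) before Drummond (4 Sep 2009) before Brennan (22 Apr 2010).
Espinoza and Lindqvist both have total department service 9 years, so the next rule applies.
Espinoza and Lindqvist are each paramedic-certified, so the next rule applies.
Among Espinoza and Lindqvist, alphabetically by surname: Espinoza before Lindqvist.
Full order: Harlow, Baptiste, Espinoza, Lindqvist, Drummond, Brennan, Haddad, Kowalski, Sato, Eriksen.

Harlow, Baptiste, Espinoza, Lindqvist, Drummond, Brennan, Haddad, Kowalski, Sato, Eriksen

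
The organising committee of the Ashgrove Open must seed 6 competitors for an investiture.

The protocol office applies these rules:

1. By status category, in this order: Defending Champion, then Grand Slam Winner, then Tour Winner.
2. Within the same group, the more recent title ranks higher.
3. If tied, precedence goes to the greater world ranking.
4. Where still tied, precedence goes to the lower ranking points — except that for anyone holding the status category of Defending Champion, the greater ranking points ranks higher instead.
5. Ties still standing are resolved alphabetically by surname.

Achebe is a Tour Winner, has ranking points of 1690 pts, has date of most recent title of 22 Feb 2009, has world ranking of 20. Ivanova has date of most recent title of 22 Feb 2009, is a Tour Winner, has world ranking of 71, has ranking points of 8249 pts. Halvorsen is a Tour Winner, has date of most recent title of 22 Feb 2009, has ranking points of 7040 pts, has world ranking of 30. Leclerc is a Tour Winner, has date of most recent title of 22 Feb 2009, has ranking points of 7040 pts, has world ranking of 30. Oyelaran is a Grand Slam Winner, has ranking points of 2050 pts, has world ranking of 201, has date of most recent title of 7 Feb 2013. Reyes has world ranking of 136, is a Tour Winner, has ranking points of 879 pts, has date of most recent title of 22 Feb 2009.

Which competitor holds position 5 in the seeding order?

By status category: Oyelaran (Grand Slam Winner); then Reyes, Ivanova, Halvorsen, Leclerc and Achebe (Tour Winner).
Reyes, Ivanova, Halvorsen, Leclerc and Achebe all have date of most recent title 22 Feb 2009, so the next rule applies.
Among Reyes, Ivanova, Halvorsen, Leclerc and Achebe, by world ranking (higher first): Reyes (136) before Ivanova (71) before Halvorsen and Leclerc (30) before Achebe (20).
Halvorsen and Leclerc both have ranking points 7040 pts, so the next rule applies.
Among Halvorsen and Leclerc, alphabetically by surname: Halvorsen before Leclerc.
Order: Oyelaran, Reyes, Ivanova, Halvorsen, Leclerc, Achebe.

Leclerc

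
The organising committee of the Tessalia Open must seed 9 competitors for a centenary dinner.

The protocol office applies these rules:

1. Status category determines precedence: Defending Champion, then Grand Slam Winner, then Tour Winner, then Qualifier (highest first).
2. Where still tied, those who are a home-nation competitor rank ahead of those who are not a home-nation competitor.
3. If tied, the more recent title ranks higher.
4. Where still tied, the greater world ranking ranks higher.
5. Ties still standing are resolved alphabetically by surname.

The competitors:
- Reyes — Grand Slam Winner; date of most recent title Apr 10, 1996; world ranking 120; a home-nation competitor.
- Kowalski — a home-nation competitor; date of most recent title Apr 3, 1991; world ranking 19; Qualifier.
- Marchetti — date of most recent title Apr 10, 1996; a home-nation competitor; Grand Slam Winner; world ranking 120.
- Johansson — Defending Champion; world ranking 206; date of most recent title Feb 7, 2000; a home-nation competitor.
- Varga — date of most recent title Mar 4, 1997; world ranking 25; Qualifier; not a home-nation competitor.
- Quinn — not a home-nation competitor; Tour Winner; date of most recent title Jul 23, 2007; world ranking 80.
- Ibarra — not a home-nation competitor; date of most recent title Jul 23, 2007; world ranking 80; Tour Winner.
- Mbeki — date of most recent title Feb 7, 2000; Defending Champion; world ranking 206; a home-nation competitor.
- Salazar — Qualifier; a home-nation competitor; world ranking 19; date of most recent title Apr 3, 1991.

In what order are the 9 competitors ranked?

By status category: Johansson and Mbeki (Defending Champion); then Marchetti and Reyes (Grand Slam Winner); then Ibarra and Quinn (Tour Winner); then Kowalski, Salazar and Varga (Qualifier).
Johansson and Mbeki are each a home-nation competitor, so the next rule applies.
Johansson and Mbeki both have date of most recent title Feb 7, 2000, so the next rule applies.
Johansson and Mbeki both have world ranking 206, so the next rule applies.
Among Johansson and Mbeki, alphabetically by surname: Johansson before Mbeki.
Marchetti and Reyes are each a home-nation competitor, so the next rule applies.
Marchetti and Reyes both have date of most recent title Apr 10, 1996, so the next rule applies.
Marchetti and Reyes both have world ranking 120, so the next rule applies.
Among Marchetti and Reyes, alphabetically by surname: Marchetti before Reyes.
Ibarra and Quinn are each not a home-nation competitor, so the next rule applies.
Ibarra and Quinn both have date of most recent title Jul 23, 2007, so the next rule applies.
Ibarra and Quinn both have world ranking 80, so the next rule applies.
Among Ibarra and Quinn, alphabetically by surname: Ibarra before Quinn.
Among Kowalski, Salazar and Varga, a home-nation competitor before not a home-nation competitor: Kowalski and Salazar (a home-nation competitor) before Varga (not a home-nation competitor).
Kowalski and Salazar both have date of most recent title Apr 3, 1991, so the next rule applies.
Kowalski and Salazar both have world ranking 19, so the next rule applies.
Among Kowalski and Salazar, alphabetically by surname: Kowalski before Salazar.
Full order: Johansson, Mbeki, Marchetti, Reyes, Ibarra, Quinn, Kowalski, Salazar, Varga.

Johansson, Mbeki, Marchetti, Reyes, Ibarra, Quinn, Kowalski, Salazar, Varga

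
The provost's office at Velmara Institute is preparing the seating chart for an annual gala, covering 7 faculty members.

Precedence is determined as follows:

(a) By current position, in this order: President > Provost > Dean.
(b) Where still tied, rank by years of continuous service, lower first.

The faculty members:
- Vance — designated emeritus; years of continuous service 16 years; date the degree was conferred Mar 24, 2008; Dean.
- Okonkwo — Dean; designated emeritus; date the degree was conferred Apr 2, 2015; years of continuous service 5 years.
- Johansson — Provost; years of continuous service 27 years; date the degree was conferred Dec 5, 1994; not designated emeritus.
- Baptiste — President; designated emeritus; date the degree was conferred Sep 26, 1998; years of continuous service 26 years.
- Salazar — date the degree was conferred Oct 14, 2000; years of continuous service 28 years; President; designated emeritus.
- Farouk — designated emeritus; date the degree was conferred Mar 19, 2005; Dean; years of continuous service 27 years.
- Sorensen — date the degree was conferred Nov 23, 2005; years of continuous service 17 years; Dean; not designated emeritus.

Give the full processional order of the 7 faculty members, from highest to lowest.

By current position: Baptiste and Salazar (President); then Johansson (Provost); then Okonkwo, Vance, Sorensen and Farouk (Dean).
Among Baptiste and Salazar, by years of continuous service (lower first): Baptiste (26 years) before Salazar (28 years).
Among Okonkwo, Vance, Sorensen and Farouk, by years of continuous service (lower first): Okonkwo (5 years) before Vance (16 years) before Sorensen (17 years) before Farouk (27 years).
Full order: Baptiste, Salazar, Johansson, Okonkwo, Vance, Sorensen, Farouk.

Baptiste, Salazar, Johansson, Okonkwo, Vance, Sorensen, Farouk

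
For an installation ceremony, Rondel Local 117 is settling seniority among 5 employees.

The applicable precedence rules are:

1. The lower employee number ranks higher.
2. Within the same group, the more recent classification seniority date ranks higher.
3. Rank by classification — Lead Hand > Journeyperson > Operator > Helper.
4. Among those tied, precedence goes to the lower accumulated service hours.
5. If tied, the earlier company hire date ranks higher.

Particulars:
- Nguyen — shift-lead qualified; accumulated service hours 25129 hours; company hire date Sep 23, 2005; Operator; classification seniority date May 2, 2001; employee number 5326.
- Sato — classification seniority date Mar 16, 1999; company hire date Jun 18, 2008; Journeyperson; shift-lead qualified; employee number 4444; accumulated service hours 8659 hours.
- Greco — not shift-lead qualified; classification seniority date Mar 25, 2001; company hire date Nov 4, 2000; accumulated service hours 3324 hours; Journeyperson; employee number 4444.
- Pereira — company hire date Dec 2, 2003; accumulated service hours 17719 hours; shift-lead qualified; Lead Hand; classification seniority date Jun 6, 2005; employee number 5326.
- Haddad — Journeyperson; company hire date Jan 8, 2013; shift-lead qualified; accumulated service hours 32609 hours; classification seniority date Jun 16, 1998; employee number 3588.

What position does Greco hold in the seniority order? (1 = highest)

By employee number (lower first): Haddad (3588); then Greco and Sato (both 4444); then Pereira and Nguyen (both 5326).
Among Greco and Sato, by classification seniority date (later first): Greco (Mar 25, 2001) before Sato (Mar 16, 1999).
Among Pereira and Nguyen, by classification seniority date (later first): Pereira (Jun 6, 2005) before Nguyen (May 2, 2001).
Order: Haddad, Greco, Sato, Pereira, Nguyen. So position 2.

2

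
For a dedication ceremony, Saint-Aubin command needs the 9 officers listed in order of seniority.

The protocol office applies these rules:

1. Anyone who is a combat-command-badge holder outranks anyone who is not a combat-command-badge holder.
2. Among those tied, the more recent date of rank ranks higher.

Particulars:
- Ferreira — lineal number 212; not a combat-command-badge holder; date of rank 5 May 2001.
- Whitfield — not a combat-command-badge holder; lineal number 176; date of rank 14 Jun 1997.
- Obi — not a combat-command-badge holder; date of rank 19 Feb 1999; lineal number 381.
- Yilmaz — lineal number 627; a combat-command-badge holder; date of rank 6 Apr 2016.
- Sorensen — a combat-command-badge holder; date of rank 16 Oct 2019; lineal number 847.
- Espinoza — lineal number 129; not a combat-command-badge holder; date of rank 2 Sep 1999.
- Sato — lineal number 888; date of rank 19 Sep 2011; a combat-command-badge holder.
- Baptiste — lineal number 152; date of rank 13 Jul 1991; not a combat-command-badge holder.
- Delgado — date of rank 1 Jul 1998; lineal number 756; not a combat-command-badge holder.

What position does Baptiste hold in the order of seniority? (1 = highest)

By the first rule: Sorensen, Yilmaz and Sato (each a combat-command-badge holder); then Ferreira, Espinoza, Obi, Delgado, Whitfield and Baptiste (each not a combat-command-badge holder).
Among Sorensen, Yilmaz and Sato, by date of rank (later first): Sorensen (16 Oct 2019) before Yilmaz (6 Apr 2016) before Sato (19 Sep 2011).
Among Ferreira, Espinoza, Obi, Delgado, Whitfield and Baptiste, by date of rank (later first): Ferreira (5 May 2001) before Espinoza (2 Sep 1999) before Obi (19 Feb 1999) before Delgado (1 Jul 1998) before Whitfield (14 Jun 1997) before Baptiste (13 Jul 1991).
Order: Sorensen, Yilmaz, Sato, Ferreira, Espinoza, Obi, Delgado, Whitfield, Baptiste. So position 9.

9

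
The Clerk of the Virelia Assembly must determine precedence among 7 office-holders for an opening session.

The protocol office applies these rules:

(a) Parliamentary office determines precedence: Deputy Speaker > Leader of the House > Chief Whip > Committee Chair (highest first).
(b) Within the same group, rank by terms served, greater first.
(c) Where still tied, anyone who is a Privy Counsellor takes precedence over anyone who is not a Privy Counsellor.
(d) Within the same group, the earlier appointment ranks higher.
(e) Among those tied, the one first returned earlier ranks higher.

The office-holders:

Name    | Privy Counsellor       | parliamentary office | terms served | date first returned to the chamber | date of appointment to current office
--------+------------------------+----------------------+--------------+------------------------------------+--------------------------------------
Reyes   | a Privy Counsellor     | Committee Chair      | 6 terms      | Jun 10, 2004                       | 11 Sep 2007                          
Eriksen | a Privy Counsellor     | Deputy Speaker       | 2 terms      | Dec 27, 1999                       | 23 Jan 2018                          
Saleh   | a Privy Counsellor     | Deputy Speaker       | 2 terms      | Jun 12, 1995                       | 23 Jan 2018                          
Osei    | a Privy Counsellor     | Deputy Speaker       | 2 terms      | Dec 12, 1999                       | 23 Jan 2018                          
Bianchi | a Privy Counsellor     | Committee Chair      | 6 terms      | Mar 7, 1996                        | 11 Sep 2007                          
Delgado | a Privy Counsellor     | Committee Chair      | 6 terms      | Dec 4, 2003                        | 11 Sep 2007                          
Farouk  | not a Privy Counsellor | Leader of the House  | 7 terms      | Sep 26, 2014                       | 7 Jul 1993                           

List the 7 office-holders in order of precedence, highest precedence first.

By parliamentary office: Saleh, Osei and Eriksen (Deputy Speaker); then Farouk (Leader of the House); then Bianchi, Delgado and Reyes (Committee Chair).
Saleh, Osei and Eriksen all have terms served 2 terms, so the next rule applies.
Saleh, Osei and Eriksen are each a Privy Counsellor, so the next rule applies.
Saleh, Osei and Eriksen all have date of appointment to current office 23 Jan 2018, so the next rule applies.
Among Saleh, Osei and Eriksen, by date first returned to the chamber (earlier first): Saleh (Jun 12, 1995) before Osei (Dec 12, 1999) before Eriksen (Dec 27, 1999).
Bianchi, Delgado and Reyes all have terms served 6 terms, so the next rule applies.
Bianchi, Delgado and Reyes are each a Privy Counsellor, so the next rule applies.
Bianchi, Delgado and Reyes all have date of appointment to current office 11 Sep 2007, so the next rule applies.
Among Bianchi, Delgado and Reyes, by date first returned to the chamber (earlier first): Bianchi (Mar 7, 1996) before Delgado (Dec 4, 2003) before Reyes (Jun 10, 2004).
Full order: Saleh, Osei, Eriksen, Farouk, Bianchi, Delgado, Reyes.

Saleh, Osei, Eriksen, Farouk, Bianchi, Delgado, Reyes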